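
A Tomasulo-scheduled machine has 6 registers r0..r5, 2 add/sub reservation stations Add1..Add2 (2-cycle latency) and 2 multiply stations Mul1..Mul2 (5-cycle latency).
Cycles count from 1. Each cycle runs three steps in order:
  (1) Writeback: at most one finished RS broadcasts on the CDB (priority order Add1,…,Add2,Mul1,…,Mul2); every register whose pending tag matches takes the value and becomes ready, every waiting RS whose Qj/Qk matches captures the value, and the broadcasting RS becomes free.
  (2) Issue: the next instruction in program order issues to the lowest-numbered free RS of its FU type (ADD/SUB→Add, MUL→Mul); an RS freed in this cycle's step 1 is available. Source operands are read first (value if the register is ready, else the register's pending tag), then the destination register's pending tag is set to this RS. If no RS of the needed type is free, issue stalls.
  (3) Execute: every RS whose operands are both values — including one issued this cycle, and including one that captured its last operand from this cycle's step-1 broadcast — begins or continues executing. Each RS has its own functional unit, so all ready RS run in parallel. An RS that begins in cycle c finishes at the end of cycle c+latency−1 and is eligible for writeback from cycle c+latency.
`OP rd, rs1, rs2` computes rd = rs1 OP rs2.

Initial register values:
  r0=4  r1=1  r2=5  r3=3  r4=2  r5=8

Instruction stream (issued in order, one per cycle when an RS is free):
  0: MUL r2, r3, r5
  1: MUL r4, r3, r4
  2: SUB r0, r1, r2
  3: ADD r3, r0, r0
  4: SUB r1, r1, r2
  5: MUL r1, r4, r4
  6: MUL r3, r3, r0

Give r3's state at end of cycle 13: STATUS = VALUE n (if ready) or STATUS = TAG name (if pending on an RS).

STATUS = TAG Mul2

cycle 1: issue MUL r2<-Mul1 // r0:4,r1:1,r2:Mul1,r3:3,r4:2,r5:8
cycle 2: issue MUL r4<-Mul2 // r0:4,r1:1,r2:Mul1,r3:3,r4:Mul2,r5:8
cycle 3: issue SUB r0<-Add1 // r0:Add1,r1:1,r2:Mul1,r3:3,r4:Mul2,r5:8
cycle 4: issue ADD r3<-Add2 // r0:Add1,r1:1,r2:Mul1,r3:Add2,r4:Mul2,r5:8
cycle 5: stall // r0:Add1,r1:1,r2:Mul1,r3:Add2,r4:Mul2,r5:8
cycle 6: CDB Mul1=24; stall // r0:Add1,r1:1,r2:24,r3:Add2,r4:Mul2,r5:8
cycle 7: CDB Mul2=6; stall // r0:Add1,r1:1,r2:24,r3:Add2,r4:6,r5:8
cycle 8: CDB Add1=-23; issue SUB r1<-Add1 // r0:-23,r1:Add1,r2:24,r3:Add2,r4:6,r5:8
cycle 9: issue MUL r1<-Mul1 // r0:-23,r1:Mul1,r2:24,r3:Add2,r4:6,r5:8
cycle 10: CDB Add1=-23; issue MUL r3<-Mul2 // r0:-23,r1:Mul1,r2:24,r3:Mul2,r4:6,r5:8
cycle 11: CDB Add2=-46 // r0:-23,r1:Mul1,r2:24,r3:Mul2,r4:6,r5:8
cycle 12: - // r0:-23,r1:Mul1,r2:24,r3:Mul2,r4:6,r5:8
cycle 13: - // r0:-23,r1:Mul1,r2:24,r3:Mul2,r4:6,r5:8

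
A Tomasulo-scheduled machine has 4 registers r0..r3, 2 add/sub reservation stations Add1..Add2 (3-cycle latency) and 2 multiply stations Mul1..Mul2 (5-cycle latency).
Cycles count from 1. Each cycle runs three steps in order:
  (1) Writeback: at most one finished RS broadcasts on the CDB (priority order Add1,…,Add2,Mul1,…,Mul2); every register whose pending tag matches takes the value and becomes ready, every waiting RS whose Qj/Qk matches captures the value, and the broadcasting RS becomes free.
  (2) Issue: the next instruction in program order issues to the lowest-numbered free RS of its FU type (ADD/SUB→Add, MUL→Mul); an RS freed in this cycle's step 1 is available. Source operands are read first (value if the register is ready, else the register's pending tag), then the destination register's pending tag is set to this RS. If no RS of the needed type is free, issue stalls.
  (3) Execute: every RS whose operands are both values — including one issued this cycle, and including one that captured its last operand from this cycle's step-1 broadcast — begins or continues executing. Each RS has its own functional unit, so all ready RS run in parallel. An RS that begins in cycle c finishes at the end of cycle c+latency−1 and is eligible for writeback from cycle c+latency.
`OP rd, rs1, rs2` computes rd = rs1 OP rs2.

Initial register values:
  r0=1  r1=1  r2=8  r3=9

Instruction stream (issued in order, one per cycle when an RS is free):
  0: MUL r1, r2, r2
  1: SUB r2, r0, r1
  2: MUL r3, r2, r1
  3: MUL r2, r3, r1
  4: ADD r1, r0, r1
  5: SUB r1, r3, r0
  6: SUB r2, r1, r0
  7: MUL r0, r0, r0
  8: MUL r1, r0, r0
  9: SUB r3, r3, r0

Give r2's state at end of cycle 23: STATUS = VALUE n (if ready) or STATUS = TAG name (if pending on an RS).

STATUS = VALUE -4034

  c1: issue MUL r1<-Mul1  regs: r0:1,r1:Mul1,r2:8,r3:9
  c2: issue SUB r2<-Add1  regs: r0:1,r1:Mul1,r2:Add1,r3:9
  c3: issue MUL r3<-Mul2  regs: r0:1,r1:Mul1,r2:Add1,r3:Mul2
  c4: stall  regs: r0:1,r1:Mul1,r2:Add1,r3:Mul2
  c5: stall  regs: r0:1,r1:Mul1,r2:Add1,r3:Mul2
  c6: CDB Mul1=64; issue MUL r2<-Mul1  regs: r0:1,r1:64,r2:Mul1,r3:Mul2
  c7: issue ADD r1<-Add2  regs: r0:1,r1:Add2,r2:Mul1,r3:Mul2
  c8: stall  regs: r0:1,r1:Add2,r2:Mul1,r3:Mul2
  c9: CDB Add1=-63; issue SUB r1<-Add1  regs: r0:1,r1:Add1,r2:Mul1,r3:Mul2
  c10: CDB Add2=65; issue SUB r2<-Add2  regs: r0:1,r1:Add1,r2:Add2,r3:Mul2
  c11: stall  regs: r0:1,r1:Add1,r2:Add2,r3:Mul2
  c12: stall  regs: r0:1,r1:Add1,r2:Add2,r3:Mul2
  c13: stall  regs: r0:1,r1:Add1,r2:Add2,r3:Mul2
  c14: CDB Mul2=-4032; issue MUL r0<-Mul2  regs: r0:Mul2,r1:Add1,r2:Add2,r3:-4032
  c15: stall  regs: r0:Mul2,r1:Add1,r2:Add2,r3:-4032
  c16: stall  regs: r0:Mul2,r1:Add1,r2:Add2,r3:-4032
  c17: CDB Add1=-4033; stall  regs: r0:Mul2,r1:-4033,r2:Add2,r3:-4032
  c18: stall  regs: r0:Mul2,r1:-4033,r2:Add2,r3:-4032
  c19: CDB Mul1=-258048; issue MUL r1<-Mul1  regs: r0:Mul2,r1:Mul1,r2:Add2,r3:-4032
  c20: CDB Add2=-4034; issue SUB r3<-Add1  regs: r0:Mul2,r1:Mul1,r2:-4034,r3:Add1
  c21: CDB Mul2=1  regs: r0:1,r1:Mul1,r2:-4034,r3:Add1
  c22: -  regs: r0:1,r1:Mul1,r2:-4034,r3:Add1
  c23: -  regs: r0:1,r1:Mul1,r2:-4034,r3:Add1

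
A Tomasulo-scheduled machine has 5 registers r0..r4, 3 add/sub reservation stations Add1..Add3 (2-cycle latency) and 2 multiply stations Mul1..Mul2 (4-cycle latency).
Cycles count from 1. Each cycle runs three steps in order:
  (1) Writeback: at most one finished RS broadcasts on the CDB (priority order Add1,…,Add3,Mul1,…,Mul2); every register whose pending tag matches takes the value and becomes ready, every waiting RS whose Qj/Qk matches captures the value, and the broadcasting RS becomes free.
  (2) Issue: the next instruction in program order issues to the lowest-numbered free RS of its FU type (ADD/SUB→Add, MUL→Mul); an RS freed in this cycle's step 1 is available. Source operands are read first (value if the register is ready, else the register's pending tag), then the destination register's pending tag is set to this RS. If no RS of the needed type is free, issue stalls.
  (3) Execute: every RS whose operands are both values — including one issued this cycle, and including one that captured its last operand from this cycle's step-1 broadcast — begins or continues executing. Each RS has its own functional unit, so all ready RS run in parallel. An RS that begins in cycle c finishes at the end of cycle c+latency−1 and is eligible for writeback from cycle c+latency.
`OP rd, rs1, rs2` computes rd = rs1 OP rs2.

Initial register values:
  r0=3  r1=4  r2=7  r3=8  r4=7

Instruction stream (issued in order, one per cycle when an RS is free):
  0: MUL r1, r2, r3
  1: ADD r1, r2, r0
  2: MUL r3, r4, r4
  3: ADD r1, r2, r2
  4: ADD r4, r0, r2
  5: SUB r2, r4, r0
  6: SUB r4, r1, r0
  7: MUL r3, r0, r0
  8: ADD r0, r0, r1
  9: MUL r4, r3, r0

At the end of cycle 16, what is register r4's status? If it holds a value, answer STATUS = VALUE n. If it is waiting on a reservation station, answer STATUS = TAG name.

  c1: issue MUL r1<-Mul1  regs: r0:3,r1:Mul1,r2:7,r3:8,r4:7
  c2: issue ADD r1<-Add1  regs: r0:3,r1:Add1,r2:7,r3:8,r4:7
  c3: issue MUL r3<-Mul2  regs: r0:3,r1:Add1,r2:7,r3:Mul2,r4:7
  c4: CDB Add1=10; issue ADD r1<-Add1  regs: r0:3,r1:Add1,r2:7,r3:Mul2,r4:7
  c5: CDB Mul1=56; issue ADD r4<-Add2  regs: r0:3,r1:Add1,r2:7,r3:Mul2,r4:Add2
  c6: CDB Add1=14; issue SUB r2<-Add1  regs: r0:3,r1:14,r2:Add1,r3:Mul2,r4:Add2
  c7: CDB Add2=10; issue SUB r4<-Add2  regs: r0:3,r1:14,r2:Add1,r3:Mul2,r4:Add2
  c8: CDB Mul2=49; issue MUL r3<-Mul1  regs: r0:3,r1:14,r2:Add1,r3:Mul1,r4:Add2
  c9: CDB Add1=7; issue ADD r0<-Add1  regs: r0:Add1,r1:14,r2:7,r3:Mul1,r4:Add2
  c10: CDB Add2=11; issue MUL r4<-Mul2  regs: r0:Add1,r1:14,r2:7,r3:Mul1,r4:Mul2
  c11: CDB Add1=17  regs: r0:17,r1:14,r2:7,r3:Mul1,r4:Mul2
  c12: CDB Mul1=9  regs: r0:17,r1:14,r2:7,r3:9,r4:Mul2
  c13: -  regs: r0:17,r1:14,r2:7,r3:9,r4:Mul2
  c14: -  regs: r0:17,r1:14,r2:7,r3:9,r4:Mul2
  c15: -  regs: r0:17,r1:14,r2:7,r3:9,r4:Mul2
  c16: CDB Mul2=153  regs: r0:17,r1:14,r2:7,r3:9,r4:153

STATUS = VALUE 153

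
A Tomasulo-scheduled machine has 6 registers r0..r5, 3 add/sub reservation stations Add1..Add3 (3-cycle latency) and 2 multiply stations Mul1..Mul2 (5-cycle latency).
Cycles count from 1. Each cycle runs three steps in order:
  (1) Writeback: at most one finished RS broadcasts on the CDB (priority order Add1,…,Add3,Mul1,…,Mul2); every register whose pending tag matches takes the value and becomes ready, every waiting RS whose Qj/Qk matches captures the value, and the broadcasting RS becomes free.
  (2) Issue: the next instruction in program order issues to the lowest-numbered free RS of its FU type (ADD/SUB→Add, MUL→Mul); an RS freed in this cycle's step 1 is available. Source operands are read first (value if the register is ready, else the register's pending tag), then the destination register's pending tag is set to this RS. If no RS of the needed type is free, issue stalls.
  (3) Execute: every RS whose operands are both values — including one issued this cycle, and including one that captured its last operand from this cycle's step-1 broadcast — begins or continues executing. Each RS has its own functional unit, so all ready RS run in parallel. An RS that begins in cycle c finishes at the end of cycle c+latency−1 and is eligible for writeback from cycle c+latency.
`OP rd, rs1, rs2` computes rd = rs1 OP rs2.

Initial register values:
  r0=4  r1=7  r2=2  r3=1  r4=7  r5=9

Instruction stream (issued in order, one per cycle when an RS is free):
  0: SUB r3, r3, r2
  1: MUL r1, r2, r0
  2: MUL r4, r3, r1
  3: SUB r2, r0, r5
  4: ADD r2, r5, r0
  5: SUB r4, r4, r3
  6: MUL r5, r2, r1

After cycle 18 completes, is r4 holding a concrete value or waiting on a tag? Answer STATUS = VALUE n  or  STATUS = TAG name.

cycle 1: issue SUB r3<-Add1 // r0:4,r1:7,r2:2,r3:Add1,r4:7,r5:9
cycle 2: issue MUL r1<-Mul1 // r0:4,r1:Mul1,r2:2,r3:Add1,r4:7,r5:9
cycle 3: issue MUL r4<-Mul2 // r0:4,r1:Mul1,r2:2,r3:Add1,r4:Mul2,r5:9
cycle 4: CDB Add1=-1; issue SUB r2<-Add1 // r0:4,r1:Mul1,r2:Add1,r3:-1,r4:Mul2,r5:9
cycle 5: issue ADD r2<-Add2 // r0:4,r1:Mul1,r2:Add2,r3:-1,r4:Mul2,r5:9
cycle 6: issue SUB r4<-Add3 // r0:4,r1:Mul1,r2:Add2,r3:-1,r4:Add3,r5:9
cycle 7: CDB Add1=-5; stall // r0:4,r1:Mul1,r2:Add2,r3:-1,r4:Add3,r5:9
cycle 8: CDB Add2=13; stall // r0:4,r1:Mul1,r2:13,r3:-1,r4:Add3,r5:9
cycle 9: CDB Mul1=8; issue MUL r5<-Mul1 // r0:4,r1:8,r2:13,r3:-1,r4:Add3,r5:Mul1
cycle 10: - // r0:4,r1:8,r2:13,r3:-1,r4:Add3,r5:Mul1
cycle 11: - // r0:4,r1:8,r2:13,r3:-1,r4:Add3,r5:Mul1
cycle 12: - // r0:4,r1:8,r2:13,r3:-1,r4:Add3,r5:Mul1
cycle 13: - // r0:4,r1:8,r2:13,r3:-1,r4:Add3,r5:Mul1
cycle 14: CDB Mul1=104 // r0:4,r1:8,r2:13,r3:-1,r4:Add3,r5:104
cycle 15: CDB Mul2=-8 // r0:4,r1:8,r2:13,r3:-1,r4:Add3,r5:104
cycle 16: - // r0:4,r1:8,r2:13,r3:-1,r4:Add3,r5:104
cycle 17: - // r0:4,r1:8,r2:13,r3:-1,r4:Add3,r5:104
cycle 18: CDB Add3=-7 // r0:4,r1:8,r2:13,r3:-1,r4:-7,r5:104

STATUS = VALUE -7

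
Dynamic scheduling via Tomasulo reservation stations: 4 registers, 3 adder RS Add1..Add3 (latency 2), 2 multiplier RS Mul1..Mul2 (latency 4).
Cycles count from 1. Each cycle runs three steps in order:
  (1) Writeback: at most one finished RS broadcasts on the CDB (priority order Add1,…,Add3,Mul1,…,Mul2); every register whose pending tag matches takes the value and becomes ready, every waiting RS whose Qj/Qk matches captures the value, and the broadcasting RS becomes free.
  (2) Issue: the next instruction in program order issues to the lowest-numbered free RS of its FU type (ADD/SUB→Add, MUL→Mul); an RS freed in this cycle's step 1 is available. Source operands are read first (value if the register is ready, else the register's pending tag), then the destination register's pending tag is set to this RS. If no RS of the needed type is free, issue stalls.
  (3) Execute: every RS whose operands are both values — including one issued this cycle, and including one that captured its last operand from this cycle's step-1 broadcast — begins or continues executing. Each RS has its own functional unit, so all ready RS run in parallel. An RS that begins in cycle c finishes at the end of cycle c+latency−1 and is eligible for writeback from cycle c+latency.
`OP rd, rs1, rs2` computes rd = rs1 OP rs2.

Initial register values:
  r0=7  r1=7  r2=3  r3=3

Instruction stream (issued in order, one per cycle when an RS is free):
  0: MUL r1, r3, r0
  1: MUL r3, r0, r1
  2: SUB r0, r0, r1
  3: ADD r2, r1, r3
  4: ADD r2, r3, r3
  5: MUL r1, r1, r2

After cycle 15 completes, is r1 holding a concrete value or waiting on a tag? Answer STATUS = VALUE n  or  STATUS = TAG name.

c1: issue MUL r1<-Mul1 | r0:7,r1:Mul1,r2:3,r3:3
c2: issue MUL r3<-Mul2 | r0:7,r1:Mul1,r2:3,r3:Mul2
c3: issue SUB r0<-Add1 | r0:Add1,r1:Mul1,r2:3,r3:Mul2
c4: issue ADD r2<-Add2 | r0:Add1,r1:Mul1,r2:Add2,r3:Mul2
c5: CDB Mul1=21; issue ADD r2<-Add3 | r0:Add1,r1:21,r2:Add3,r3:Mul2
c6: issue MUL r1<-Mul1 | r0:Add1,r1:Mul1,r2:Add3,r3:Mul2
c7: CDB Add1=-14 | r0:-14,r1:Mul1,r2:Add3,r3:Mul2
c8: - | r0:-14,r1:Mul1,r2:Add3,r3:Mul2
c9: CDB Mul2=147 | r0:-14,r1:Mul1,r2:Add3,r3:147
c10: - | r0:-14,r1:Mul1,r2:Add3,r3:147
c11: CDB Add2=168 | r0:-14,r1:Mul1,r2:Add3,r3:147
c12: CDB Add3=294 | r0:-14,r1:Mul1,r2:294,r3:147
c13: - | r0:-14,r1:Mul1,r2:294,r3:147
c14: - | r0:-14,r1:Mul1,r2:294,r3:147
c15: - | r0:-14,r1:Mul1,r2:294,r3:147

STATUS = TAG Mul1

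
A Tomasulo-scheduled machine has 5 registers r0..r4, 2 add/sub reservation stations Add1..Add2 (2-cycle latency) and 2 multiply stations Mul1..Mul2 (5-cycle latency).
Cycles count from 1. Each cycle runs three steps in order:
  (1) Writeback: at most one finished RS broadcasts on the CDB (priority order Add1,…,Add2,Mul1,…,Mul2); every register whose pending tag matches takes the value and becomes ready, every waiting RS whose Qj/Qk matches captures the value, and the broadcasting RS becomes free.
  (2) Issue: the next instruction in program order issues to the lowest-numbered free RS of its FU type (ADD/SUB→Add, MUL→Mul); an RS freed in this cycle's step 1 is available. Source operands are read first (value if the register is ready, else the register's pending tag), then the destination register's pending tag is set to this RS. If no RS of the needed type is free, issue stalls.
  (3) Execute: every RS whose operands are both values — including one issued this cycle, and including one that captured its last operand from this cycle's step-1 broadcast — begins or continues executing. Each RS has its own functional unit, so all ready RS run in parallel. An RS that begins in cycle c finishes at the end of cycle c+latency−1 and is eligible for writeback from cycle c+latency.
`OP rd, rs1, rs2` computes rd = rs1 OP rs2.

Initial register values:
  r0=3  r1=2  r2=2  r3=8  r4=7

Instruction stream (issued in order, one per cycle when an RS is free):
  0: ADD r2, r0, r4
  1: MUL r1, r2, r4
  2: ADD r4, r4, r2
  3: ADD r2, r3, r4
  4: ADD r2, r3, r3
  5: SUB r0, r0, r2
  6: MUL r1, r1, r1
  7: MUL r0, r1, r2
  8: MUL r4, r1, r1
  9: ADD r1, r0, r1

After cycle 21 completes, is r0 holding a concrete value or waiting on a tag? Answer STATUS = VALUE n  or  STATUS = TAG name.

STATUS = VALUE 78400

cycle 1: issue ADD r2<-Add1 // r0:3,r1:2,r2:Add1,r3:8,r4:7
cycle 2: issue MUL r1<-Mul1 // r0:3,r1:Mul1,r2:Add1,r3:8,r4:7
cycle 3: CDB Add1=10; issue ADD r4<-Add1 // r0:3,r1:Mul1,r2:10,r3:8,r4:Add1
cycle 4: issue ADD r2<-Add2 // r0:3,r1:Mul1,r2:Add2,r3:8,r4:Add1
cycle 5: CDB Add1=17; issue ADD r2<-Add1 // r0:3,r1:Mul1,r2:Add1,r3:8,r4:17
cycle 6: stall // r0:3,r1:Mul1,r2:Add1,r3:8,r4:17
cycle 7: CDB Add1=16; issue SUB r0<-Add1 // r0:Add1,r1:Mul1,r2:16,r3:8,r4:17
cycle 8: CDB Add2=25; issue MUL r1<-Mul2 // r0:Add1,r1:Mul2,r2:16,r3:8,r4:17
cycle 9: CDB Add1=-13; stall // r0:-13,r1:Mul2,r2:16,r3:8,r4:17
cycle 10: CDB Mul1=70; issue MUL r0<-Mul1 // r0:Mul1,r1:Mul2,r2:16,r3:8,r4:17
cycle 11: stall // r0:Mul1,r1:Mul2,r2:16,r3:8,r4:17
cycle 12: stall // r0:Mul1,r1:Mul2,r2:16,r3:8,r4:17
cycle 13: stall // r0:Mul1,r1:Mul2,r2:16,r3:8,r4:17
cycle 14: stall // r0:Mul1,r1:Mul2,r2:16,r3:8,r4:17
cycle 15: CDB Mul2=4900; issue MUL r4<-Mul2 // r0:Mul1,r1:4900,r2:16,r3:8,r4:Mul2
cycle 16: issue ADD r1<-Add1 // r0:Mul1,r1:Add1,r2:16,r3:8,r4:Mul2
cycle 17: - // r0:Mul1,r1:Add1,r2:16,r3:8,r4:Mul2
cycle 18: - // r0:Mul1,r1:Add1,r2:16,r3:8,r4:Mul2
cycle 19: - // r0:Mul1,r1:Add1,r2:16,r3:8,r4:Mul2
cycle 20: CDB Mul1=78400 // r0:78400,r1:Add1,r2:16,r3:8,r4:Mul2
cycle 21: CDB Mul2=24010000 // r0:78400,r1:Add1,r2:16,r3:8,r4:24010000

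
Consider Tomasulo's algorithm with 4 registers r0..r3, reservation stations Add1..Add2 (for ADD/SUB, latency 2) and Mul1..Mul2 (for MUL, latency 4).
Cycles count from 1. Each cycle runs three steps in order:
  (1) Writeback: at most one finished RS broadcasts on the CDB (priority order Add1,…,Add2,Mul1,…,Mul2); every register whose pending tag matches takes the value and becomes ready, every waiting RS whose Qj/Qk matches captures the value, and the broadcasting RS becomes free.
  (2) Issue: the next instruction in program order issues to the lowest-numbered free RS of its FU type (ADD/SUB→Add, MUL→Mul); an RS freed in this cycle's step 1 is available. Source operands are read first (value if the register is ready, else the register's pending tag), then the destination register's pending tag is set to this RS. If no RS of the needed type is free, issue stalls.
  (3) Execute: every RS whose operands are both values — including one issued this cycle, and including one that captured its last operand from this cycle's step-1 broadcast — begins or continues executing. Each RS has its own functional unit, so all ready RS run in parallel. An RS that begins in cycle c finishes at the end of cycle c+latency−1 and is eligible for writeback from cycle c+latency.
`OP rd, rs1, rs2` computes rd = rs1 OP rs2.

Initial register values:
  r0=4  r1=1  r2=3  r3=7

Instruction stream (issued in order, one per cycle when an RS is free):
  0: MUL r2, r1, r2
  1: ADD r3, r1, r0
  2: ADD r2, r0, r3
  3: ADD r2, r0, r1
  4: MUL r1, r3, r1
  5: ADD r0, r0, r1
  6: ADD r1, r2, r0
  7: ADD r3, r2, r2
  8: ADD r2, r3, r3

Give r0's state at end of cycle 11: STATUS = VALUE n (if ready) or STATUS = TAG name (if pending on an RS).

  c1: issue MUL r2<-Mul1  regs: r0:4,r1:1,r2:Mul1,r3:7
  c2: issue ADD r3<-Add1  regs: r0:4,r1:1,r2:Mul1,r3:Add1
  c3: issue ADD r2<-Add2  regs: r0:4,r1:1,r2:Add2,r3:Add1
  c4: CDB Add1=5; issue ADD r2<-Add1  regs: r0:4,r1:1,r2:Add1,r3:5
  c5: CDB Mul1=3; issue MUL r1<-Mul1  regs: r0:4,r1:Mul1,r2:Add1,r3:5
  c6: CDB Add1=5; issue ADD r0<-Add1  regs: r0:Add1,r1:Mul1,r2:5,r3:5
  c7: CDB Add2=9; issue ADD r1<-Add2  regs: r0:Add1,r1:Add2,r2:5,r3:5
  c8: stall  regs: r0:Add1,r1:Add2,r2:5,r3:5
  c9: CDB Mul1=5; stall  regs: r0:Add1,r1:Add2,r2:5,r3:5
  c10: stall  regs: r0:Add1,r1:Add2,r2:5,r3:5
  c11: CDB Add1=9; issue ADD r3<-Add1  regs: r0:9,r1:Add2,r2:5,r3:Add1

STATUS = VALUE 9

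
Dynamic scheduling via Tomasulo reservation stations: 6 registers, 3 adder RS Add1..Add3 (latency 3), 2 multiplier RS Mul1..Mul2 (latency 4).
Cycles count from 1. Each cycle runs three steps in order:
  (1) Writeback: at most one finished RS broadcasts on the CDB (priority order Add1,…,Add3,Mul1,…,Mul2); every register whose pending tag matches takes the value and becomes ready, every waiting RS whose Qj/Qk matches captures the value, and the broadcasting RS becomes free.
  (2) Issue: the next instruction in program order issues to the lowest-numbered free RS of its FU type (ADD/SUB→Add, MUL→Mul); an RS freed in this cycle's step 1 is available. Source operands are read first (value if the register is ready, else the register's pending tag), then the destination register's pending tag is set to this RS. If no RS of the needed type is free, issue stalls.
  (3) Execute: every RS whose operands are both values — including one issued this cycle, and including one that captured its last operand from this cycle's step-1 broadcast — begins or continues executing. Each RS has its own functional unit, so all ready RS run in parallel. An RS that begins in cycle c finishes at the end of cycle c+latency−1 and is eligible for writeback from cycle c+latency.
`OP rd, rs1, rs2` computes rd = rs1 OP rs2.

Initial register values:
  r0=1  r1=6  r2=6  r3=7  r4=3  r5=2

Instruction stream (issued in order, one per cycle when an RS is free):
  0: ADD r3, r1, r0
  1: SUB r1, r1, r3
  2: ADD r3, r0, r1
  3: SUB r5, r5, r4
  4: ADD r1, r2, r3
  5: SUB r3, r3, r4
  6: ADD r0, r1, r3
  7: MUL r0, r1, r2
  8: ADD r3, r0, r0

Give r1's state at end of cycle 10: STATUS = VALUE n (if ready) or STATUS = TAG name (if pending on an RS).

STATUS = TAG Add1

  c1: issue ADD r3<-Add1  regs: r0:1,r1:6,r2:6,r3:Add1,r4:3,r5:2
  c2: issue SUB r1<-Add2  regs: r0:1,r1:Add2,r2:6,r3:Add1,r4:3,r5:2
  c3: issue ADD r3<-Add3  regs: r0:1,r1:Add2,r2:6,r3:Add3,r4:3,r5:2
  c4: CDB Add1=7; issue SUB r5<-Add1  regs: r0:1,r1:Add2,r2:6,r3:Add3,r4:3,r5:Add1
  c5: stall  regs: r0:1,r1:Add2,r2:6,r3:Add3,r4:3,r5:Add1
  c6: stall  regs: r0:1,r1:Add2,r2:6,r3:Add3,r4:3,r5:Add1
  c7: CDB Add1=-1; issue ADD r1<-Add1  regs: r0:1,r1:Add1,r2:6,r3:Add3,r4:3,r5:-1
  c8: CDB Add2=-1; issue SUB r3<-Add2  regs: r0:1,r1:Add1,r2:6,r3:Add2,r4:3,r5:-1
  c9: stall  regs: r0:1,r1:Add1,r2:6,r3:Add2,r4:3,r5:-1
  c10: stall  regs: r0:1,r1:Add1,r2:6,r3:Add2,r4:3,r5:-1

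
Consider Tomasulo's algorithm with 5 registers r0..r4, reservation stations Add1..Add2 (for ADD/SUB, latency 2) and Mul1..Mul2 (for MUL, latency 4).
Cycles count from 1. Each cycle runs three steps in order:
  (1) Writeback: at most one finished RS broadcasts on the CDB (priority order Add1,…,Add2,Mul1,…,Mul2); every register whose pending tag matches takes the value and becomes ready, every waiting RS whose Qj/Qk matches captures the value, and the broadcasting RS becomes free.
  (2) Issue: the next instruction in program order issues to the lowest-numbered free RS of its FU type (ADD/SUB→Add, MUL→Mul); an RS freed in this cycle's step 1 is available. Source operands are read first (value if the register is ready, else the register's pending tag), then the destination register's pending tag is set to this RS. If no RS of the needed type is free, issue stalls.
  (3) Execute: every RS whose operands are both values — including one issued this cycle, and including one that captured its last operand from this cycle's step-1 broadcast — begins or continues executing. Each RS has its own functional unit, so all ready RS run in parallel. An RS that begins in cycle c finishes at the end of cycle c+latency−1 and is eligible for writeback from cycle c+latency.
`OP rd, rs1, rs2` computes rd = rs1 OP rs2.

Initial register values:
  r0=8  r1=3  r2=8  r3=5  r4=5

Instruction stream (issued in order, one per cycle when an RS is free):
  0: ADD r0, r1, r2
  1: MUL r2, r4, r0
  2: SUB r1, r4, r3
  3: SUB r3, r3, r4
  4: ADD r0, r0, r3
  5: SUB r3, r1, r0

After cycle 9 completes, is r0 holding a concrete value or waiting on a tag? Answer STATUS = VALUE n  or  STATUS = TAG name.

STATUS = VALUE 11

c1: issue ADD r0<-Add1 | r0:Add1,r1:3,r2:8,r3:5,r4:5
c2: issue MUL r2<-Mul1 | r0:Add1,r1:3,r2:Mul1,r3:5,r4:5
c3: CDB Add1=11; issue SUB r1<-Add1 | r0:11,r1:Add1,r2:Mul1,r3:5,r4:5
c4: issue SUB r3<-Add2 | r0:11,r1:Add1,r2:Mul1,r3:Add2,r4:5
c5: CDB Add1=0; issue ADD r0<-Add1 | r0:Add1,r1:0,r2:Mul1,r3:Add2,r4:5
c6: CDB Add2=0; issue SUB r3<-Add2 | r0:Add1,r1:0,r2:Mul1,r3:Add2,r4:5
c7: CDB Mul1=55 | r0:Add1,r1:0,r2:55,r3:Add2,r4:5
c8: CDB Add1=11 | r0:11,r1:0,r2:55,r3:Add2,r4:5
c9: - | r0:11,r1:0,r2:55,r3:Add2,r4:5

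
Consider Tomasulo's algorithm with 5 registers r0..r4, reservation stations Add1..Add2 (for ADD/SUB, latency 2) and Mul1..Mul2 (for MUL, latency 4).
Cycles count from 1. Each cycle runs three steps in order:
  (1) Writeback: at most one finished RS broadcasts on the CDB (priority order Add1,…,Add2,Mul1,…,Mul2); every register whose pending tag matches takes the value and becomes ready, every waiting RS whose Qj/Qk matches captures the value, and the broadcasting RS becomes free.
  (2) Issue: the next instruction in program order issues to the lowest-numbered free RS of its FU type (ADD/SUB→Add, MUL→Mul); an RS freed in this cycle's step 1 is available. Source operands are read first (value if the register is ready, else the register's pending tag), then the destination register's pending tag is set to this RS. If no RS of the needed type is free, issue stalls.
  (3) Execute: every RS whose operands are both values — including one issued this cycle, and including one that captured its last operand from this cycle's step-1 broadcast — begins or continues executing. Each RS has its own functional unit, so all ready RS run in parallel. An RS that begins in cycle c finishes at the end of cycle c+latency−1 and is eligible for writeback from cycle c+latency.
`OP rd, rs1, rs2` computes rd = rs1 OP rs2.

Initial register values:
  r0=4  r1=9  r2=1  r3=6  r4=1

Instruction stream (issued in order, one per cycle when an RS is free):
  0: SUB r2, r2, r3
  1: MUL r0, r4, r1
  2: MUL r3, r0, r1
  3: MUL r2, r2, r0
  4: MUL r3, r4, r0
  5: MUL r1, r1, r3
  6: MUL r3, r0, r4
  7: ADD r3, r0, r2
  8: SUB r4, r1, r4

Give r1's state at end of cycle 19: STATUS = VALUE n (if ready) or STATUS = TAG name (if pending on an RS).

c1: issue SUB r2<-Add1 | r0:4,r1:9,r2:Add1,r3:6,r4:1
c2: issue MUL r0<-Mul1 | r0:Mul1,r1:9,r2:Add1,r3:6,r4:1
c3: CDB Add1=-5; issue MUL r3<-Mul2 | r0:Mul1,r1:9,r2:-5,r3:Mul2,r4:1
c4: stall | r0:Mul1,r1:9,r2:-5,r3:Mul2,r4:1
c5: stall | r0:Mul1,r1:9,r2:-5,r3:Mul2,r4:1
c6: CDB Mul1=9; issue MUL r2<-Mul1 | r0:9,r1:9,r2:Mul1,r3:Mul2,r4:1
c7: stall | r0:9,r1:9,r2:Mul1,r3:Mul2,r4:1
c8: stall | r0:9,r1:9,r2:Mul1,r3:Mul2,r4:1
c9: stall | r0:9,r1:9,r2:Mul1,r3:Mul2,r4:1
c10: CDB Mul1=-45; issue MUL r3<-Mul1 | r0:9,r1:9,r2:-45,r3:Mul1,r4:1
c11: CDB Mul2=81; issue MUL r1<-Mul2 | r0:9,r1:Mul2,r2:-45,r3:Mul1,r4:1
c12: stall | r0:9,r1:Mul2,r2:-45,r3:Mul1,r4:1
c13: stall | r0:9,r1:Mul2,r2:-45,r3:Mul1,r4:1
c14: CDB Mul1=9; issue MUL r3<-Mul1 | r0:9,r1:Mul2,r2:-45,r3:Mul1,r4:1
c15: issue ADD r3<-Add1 | r0:9,r1:Mul2,r2:-45,r3:Add1,r4:1
c16: issue SUB r4<-Add2 | r0:9,r1:Mul2,r2:-45,r3:Add1,r4:Add2
c17: CDB Add1=-36 | r0:9,r1:Mul2,r2:-45,r3:-36,r4:Add2
c18: CDB Mul1=9 | r0:9,r1:Mul2,r2:-45,r3:-36,r4:Add2
c19: CDB Mul2=81 | r0:9,r1:81,r2:-45,r3:-36,r4:Add2

STATUS = VALUE 81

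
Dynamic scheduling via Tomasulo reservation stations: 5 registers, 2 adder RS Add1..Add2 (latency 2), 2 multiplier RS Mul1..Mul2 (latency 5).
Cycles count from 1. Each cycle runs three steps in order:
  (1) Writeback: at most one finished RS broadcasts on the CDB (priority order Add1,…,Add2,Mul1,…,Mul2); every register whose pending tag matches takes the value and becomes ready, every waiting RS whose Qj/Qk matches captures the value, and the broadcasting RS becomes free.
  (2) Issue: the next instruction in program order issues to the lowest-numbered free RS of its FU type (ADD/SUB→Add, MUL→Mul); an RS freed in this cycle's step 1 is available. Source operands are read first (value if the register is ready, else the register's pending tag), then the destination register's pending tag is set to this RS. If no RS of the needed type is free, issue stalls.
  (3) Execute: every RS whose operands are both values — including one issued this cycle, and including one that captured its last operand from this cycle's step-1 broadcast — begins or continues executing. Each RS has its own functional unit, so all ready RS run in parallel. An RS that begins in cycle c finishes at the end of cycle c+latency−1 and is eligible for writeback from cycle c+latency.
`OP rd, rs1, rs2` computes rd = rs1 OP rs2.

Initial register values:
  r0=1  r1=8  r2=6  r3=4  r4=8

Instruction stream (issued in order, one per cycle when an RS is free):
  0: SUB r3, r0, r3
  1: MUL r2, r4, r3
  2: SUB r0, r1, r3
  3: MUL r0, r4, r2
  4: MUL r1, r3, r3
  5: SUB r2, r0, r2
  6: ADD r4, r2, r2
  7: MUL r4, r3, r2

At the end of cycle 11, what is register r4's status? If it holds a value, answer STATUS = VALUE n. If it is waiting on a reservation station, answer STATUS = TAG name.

STATUS = TAG Add2

c1: issue SUB r3<-Add1 | r0:1,r1:8,r2:6,r3:Add1,r4:8
c2: issue MUL r2<-Mul1 | r0:1,r1:8,r2:Mul1,r3:Add1,r4:8
c3: CDB Add1=-3; issue SUB r0<-Add1 | r0:Add1,r1:8,r2:Mul1,r3:-3,r4:8
c4: issue MUL r0<-Mul2 | r0:Mul2,r1:8,r2:Mul1,r3:-3,r4:8
c5: CDB Add1=11; stall | r0:Mul2,r1:8,r2:Mul1,r3:-3,r4:8
c6: stall | r0:Mul2,r1:8,r2:Mul1,r3:-3,r4:8
c7: stall | r0:Mul2,r1:8,r2:Mul1,r3:-3,r4:8
c8: CDB Mul1=-24; issue MUL r1<-Mul1 | r0:Mul2,r1:Mul1,r2:-24,r3:-3,r4:8
c9: issue SUB r2<-Add1 | r0:Mul2,r1:Mul1,r2:Add1,r3:-3,r4:8
c10: issue ADD r4<-Add2 | r0:Mul2,r1:Mul1,r2:Add1,r3:-3,r4:Add2
c11: stall | r0:Mul2,r1:Mul1,r2:Add1,r3:-3,r4:Add2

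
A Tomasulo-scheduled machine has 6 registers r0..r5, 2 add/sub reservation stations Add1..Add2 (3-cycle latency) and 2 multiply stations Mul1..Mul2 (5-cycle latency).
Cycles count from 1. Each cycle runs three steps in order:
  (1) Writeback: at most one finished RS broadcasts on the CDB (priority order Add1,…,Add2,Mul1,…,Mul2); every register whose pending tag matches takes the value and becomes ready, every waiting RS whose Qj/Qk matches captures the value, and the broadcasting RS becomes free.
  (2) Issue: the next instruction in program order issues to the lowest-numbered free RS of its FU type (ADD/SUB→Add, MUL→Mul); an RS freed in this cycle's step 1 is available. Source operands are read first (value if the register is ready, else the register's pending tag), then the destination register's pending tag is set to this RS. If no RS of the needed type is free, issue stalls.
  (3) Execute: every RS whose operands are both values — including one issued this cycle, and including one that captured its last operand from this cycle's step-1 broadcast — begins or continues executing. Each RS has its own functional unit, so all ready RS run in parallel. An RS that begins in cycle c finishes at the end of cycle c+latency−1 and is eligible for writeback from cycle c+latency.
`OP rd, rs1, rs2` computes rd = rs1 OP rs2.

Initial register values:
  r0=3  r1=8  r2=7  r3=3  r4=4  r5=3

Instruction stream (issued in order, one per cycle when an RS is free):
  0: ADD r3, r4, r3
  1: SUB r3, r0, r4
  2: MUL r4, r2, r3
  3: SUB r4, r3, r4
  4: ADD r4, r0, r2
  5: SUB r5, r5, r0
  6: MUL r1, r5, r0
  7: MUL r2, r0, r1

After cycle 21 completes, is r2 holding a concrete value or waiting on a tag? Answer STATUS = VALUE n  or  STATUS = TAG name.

c1: issue ADD r3<-Add1 | r0:3,r1:8,r2:7,r3:Add1,r4:4,r5:3
c2: issue SUB r3<-Add2 | r0:3,r1:8,r2:7,r3:Add2,r4:4,r5:3
c3: issue MUL r4<-Mul1 | r0:3,r1:8,r2:7,r3:Add2,r4:Mul1,r5:3
c4: CDB Add1=7; issue SUB r4<-Add1 | r0:3,r1:8,r2:7,r3:Add2,r4:Add1,r5:3
c5: CDB Add2=-1; issue ADD r4<-Add2 | r0:3,r1:8,r2:7,r3:-1,r4:Add2,r5:3
c6: stall | r0:3,r1:8,r2:7,r3:-1,r4:Add2,r5:3
c7: stall | r0:3,r1:8,r2:7,r3:-1,r4:Add2,r5:3
c8: CDB Add2=10; issue SUB r5<-Add2 | r0:3,r1:8,r2:7,r3:-1,r4:10,r5:Add2
c9: issue MUL r1<-Mul2 | r0:3,r1:Mul2,r2:7,r3:-1,r4:10,r5:Add2
c10: CDB Mul1=-7; issue MUL r2<-Mul1 | r0:3,r1:Mul2,r2:Mul1,r3:-1,r4:10,r5:Add2
c11: CDB Add2=0 | r0:3,r1:Mul2,r2:Mul1,r3:-1,r4:10,r5:0
c12: - | r0:3,r1:Mul2,r2:Mul1,r3:-1,r4:10,r5:0
c13: CDB Add1=6 | r0:3,r1:Mul2,r2:Mul1,r3:-1,r4:10,r5:0
c14: - | r0:3,r1:Mul2,r2:Mul1,r3:-1,r4:10,r5:0
c15: - | r0:3,r1:Mul2,r2:Mul1,r3:-1,r4:10,r5:0
c16: CDB Mul2=0 | r0:3,r1:0,r2:Mul1,r3:-1,r4:10,r5:0
c17: - | r0:3,r1:0,r2:Mul1,r3:-1,r4:10,r5:0
c18: - | r0:3,r1:0,r2:Mul1,r3:-1,r4:10,r5:0
c19: - | r0:3,r1:0,r2:Mul1,r3:-1,r4:10,r5:0
c20: - | r0:3,r1:0,r2:Mul1,r3:-1,r4:10,r5:0
c21: CDB Mul1=0 | r0:3,r1:0,r2:0,r3:-1,r4:10,r5:0

STATUS = VALUE 0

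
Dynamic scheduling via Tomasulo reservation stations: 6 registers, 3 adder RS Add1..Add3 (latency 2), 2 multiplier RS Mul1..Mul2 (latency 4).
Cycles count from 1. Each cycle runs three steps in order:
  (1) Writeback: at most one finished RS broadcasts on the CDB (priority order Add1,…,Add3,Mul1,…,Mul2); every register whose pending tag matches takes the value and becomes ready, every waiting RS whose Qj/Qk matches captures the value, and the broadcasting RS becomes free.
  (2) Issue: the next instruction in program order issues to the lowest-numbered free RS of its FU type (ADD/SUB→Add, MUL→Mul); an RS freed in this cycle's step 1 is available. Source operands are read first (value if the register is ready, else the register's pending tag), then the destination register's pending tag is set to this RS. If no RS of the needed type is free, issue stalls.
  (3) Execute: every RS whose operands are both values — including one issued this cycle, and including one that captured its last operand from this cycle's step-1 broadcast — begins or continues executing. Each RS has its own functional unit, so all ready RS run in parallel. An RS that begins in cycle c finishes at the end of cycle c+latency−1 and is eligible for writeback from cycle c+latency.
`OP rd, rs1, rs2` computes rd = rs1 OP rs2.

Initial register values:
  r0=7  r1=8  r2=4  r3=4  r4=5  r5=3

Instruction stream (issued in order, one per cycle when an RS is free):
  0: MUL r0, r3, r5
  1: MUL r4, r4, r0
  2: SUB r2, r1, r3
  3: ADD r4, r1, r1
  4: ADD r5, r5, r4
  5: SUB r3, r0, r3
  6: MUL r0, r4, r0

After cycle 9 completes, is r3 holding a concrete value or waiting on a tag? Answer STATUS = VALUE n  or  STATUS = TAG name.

  c1: issue MUL r0<-Mul1  regs: r0:Mul1,r1:8,r2:4,r3:4,r4:5,r5:3
  c2: issue MUL r4<-Mul2  regs: r0:Mul1,r1:8,r2:4,r3:4,r4:Mul2,r5:3
  c3: issue SUB r2<-Add1  regs: r0:Mul1,r1:8,r2:Add1,r3:4,r4:Mul2,r5:3
  c4: issue ADD r4<-Add2  regs: r0:Mul1,r1:8,r2:Add1,r3:4,r4:Add2,r5:3
  c5: CDB Add1=4; issue ADD r5<-Add1  regs: r0:Mul1,r1:8,r2:4,r3:4,r4:Add2,r5:Add1
  c6: CDB Add2=16; issue SUB r3<-Add2  regs: r0:Mul1,r1:8,r2:4,r3:Add2,r4:16,r5:Add1
  c7: CDB Mul1=12; issue MUL r0<-Mul1  regs: r0:Mul1,r1:8,r2:4,r3:Add2,r4:16,r5:Add1
  c8: CDB Add1=19  regs: r0:Mul1,r1:8,r2:4,r3:Add2,r4:16,r5:19
  c9: CDB Add2=8  regs: r0:Mul1,r1:8,r2:4,r3:8,r4:16,r5:19

STATUS = VALUE 8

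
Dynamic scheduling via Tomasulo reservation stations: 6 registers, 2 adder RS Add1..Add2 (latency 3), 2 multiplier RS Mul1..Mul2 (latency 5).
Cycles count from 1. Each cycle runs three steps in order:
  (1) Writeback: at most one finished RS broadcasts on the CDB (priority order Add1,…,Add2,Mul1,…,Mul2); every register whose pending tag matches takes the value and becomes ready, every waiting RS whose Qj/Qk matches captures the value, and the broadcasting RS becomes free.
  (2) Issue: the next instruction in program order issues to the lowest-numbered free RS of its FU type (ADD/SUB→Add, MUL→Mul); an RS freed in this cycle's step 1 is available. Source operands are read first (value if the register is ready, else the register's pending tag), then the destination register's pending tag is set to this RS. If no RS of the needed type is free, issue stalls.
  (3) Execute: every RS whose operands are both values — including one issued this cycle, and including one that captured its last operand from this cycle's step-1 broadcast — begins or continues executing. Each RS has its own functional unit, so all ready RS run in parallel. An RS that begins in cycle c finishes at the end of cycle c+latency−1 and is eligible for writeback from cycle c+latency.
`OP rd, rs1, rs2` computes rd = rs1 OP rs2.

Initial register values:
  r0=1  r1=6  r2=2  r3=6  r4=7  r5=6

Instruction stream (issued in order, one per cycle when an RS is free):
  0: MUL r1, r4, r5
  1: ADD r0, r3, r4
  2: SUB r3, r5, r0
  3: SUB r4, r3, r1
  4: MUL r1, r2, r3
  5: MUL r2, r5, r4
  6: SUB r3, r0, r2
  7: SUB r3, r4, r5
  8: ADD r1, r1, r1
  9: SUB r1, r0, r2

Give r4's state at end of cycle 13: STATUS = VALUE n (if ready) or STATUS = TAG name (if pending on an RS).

STATUS = VALUE -49

  c1: issue MUL r1<-Mul1  regs: r0:1,r1:Mul1,r2:2,r3:6,r4:7,r5:6
  c2: issue ADD r0<-Add1  regs: r0:Add1,r1:Mul1,r2:2,r3:6,r4:7,r5:6
  c3: issue SUB r3<-Add2  regs: r0:Add1,r1:Mul1,r2:2,r3:Add2,r4:7,r5:6
  c4: stall  regs: r0:Add1,r1:Mul1,r2:2,r3:Add2,r4:7,r5:6
  c5: CDB Add1=13; issue SUB r4<-Add1  regs: r0:13,r1:Mul1,r2:2,r3:Add2,r4:Add1,r5:6
  c6: CDB Mul1=42; issue MUL r1<-Mul1  regs: r0:13,r1:Mul1,r2:2,r3:Add2,r4:Add1,r5:6
  c7: issue MUL r2<-Mul2  regs: r0:13,r1:Mul1,r2:Mul2,r3:Add2,r4:Add1,r5:6
  c8: CDB Add2=-7; issue SUB r3<-Add2  regs: r0:13,r1:Mul1,r2:Mul2,r3:Add2,r4:Add1,r5:6
  c9: stall  regs: r0:13,r1:Mul1,r2:Mul2,r3:Add2,r4:Add1,r5:6
  c10: stall  regs: r0:13,r1:Mul1,r2:Mul2,r3:Add2,r4:Add1,r5:6
  c11: CDB Add1=-49; issue SUB r3<-Add1  regs: r0:13,r1:Mul1,r2:Mul2,r3:Add1,r4:-49,r5:6
  c12: stall  regs: r0:13,r1:Mul1,r2:Mul2,r3:Add1,r4:-49,r5:6
  c13: CDB Mul1=-14; stall  regs: r0:13,r1:-14,r2:Mul2,r3:Add1,r4:-49,r5:6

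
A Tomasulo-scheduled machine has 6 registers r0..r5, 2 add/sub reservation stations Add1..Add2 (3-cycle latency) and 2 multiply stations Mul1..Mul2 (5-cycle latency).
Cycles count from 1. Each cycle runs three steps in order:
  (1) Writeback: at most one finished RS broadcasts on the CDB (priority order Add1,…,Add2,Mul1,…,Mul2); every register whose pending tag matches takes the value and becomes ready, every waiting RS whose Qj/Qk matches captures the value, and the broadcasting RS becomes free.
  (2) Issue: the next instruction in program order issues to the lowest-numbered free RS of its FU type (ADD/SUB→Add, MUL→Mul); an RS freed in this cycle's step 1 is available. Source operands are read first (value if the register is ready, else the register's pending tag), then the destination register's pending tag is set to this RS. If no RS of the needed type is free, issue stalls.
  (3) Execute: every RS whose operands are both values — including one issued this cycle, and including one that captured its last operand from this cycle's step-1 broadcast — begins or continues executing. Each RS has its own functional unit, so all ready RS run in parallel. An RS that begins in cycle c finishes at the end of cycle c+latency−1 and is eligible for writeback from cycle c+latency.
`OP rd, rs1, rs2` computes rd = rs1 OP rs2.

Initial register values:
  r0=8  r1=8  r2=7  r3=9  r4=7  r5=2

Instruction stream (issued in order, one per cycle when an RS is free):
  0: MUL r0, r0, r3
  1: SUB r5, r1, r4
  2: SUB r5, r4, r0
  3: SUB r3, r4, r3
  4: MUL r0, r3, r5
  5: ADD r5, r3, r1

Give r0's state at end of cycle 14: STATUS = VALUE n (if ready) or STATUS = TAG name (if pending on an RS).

cycle 1: issue MUL r0<-Mul1 // r0:Mul1,r1:8,r2:7,r3:9,r4:7,r5:2
cycle 2: issue SUB r5<-Add1 // r0:Mul1,r1:8,r2:7,r3:9,r4:7,r5:Add1
cycle 3: issue SUB r5<-Add2 // r0:Mul1,r1:8,r2:7,r3:9,r4:7,r5:Add2
cycle 4: stall // r0:Mul1,r1:8,r2:7,r3:9,r4:7,r5:Add2
cycle 5: CDB Add1=1; issue SUB r3<-Add1 // r0:Mul1,r1:8,r2:7,r3:Add1,r4:7,r5:Add2
cycle 6: CDB Mul1=72; issue MUL r0<-Mul1 // r0:Mul1,r1:8,r2:7,r3:Add1,r4:7,r5:Add2
cycle 7: stall // r0:Mul1,r1:8,r2:7,r3:Add1,r4:7,r5:Add2
cycle 8: CDB Add1=-2; issue ADD r5<-Add1 // r0:Mul1,r1:8,r2:7,r3:-2,r4:7,r5:Add1
cycle 9: CDB Add2=-65 // r0:Mul1,r1:8,r2:7,r3:-2,r4:7,r5:Add1
cycle 10: - // r0:Mul1,r1:8,r2:7,r3:-2,r4:7,r5:Add1
cycle 11: CDB Add1=6 // r0:Mul1,r1:8,r2:7,r3:-2,r4:7,r5:6
cycle 12: - // r0:Mul1,r1:8,r2:7,r3:-2,r4:7,r5:6
cycle 13: - // r0:Mul1,r1:8,r2:7,r3:-2,r4:7,r5:6
cycle 14: CDB Mul1=130 // r0:130,r1:8,r2:7,r3:-2,r4:7,r5:6

STATUS = VALUE 130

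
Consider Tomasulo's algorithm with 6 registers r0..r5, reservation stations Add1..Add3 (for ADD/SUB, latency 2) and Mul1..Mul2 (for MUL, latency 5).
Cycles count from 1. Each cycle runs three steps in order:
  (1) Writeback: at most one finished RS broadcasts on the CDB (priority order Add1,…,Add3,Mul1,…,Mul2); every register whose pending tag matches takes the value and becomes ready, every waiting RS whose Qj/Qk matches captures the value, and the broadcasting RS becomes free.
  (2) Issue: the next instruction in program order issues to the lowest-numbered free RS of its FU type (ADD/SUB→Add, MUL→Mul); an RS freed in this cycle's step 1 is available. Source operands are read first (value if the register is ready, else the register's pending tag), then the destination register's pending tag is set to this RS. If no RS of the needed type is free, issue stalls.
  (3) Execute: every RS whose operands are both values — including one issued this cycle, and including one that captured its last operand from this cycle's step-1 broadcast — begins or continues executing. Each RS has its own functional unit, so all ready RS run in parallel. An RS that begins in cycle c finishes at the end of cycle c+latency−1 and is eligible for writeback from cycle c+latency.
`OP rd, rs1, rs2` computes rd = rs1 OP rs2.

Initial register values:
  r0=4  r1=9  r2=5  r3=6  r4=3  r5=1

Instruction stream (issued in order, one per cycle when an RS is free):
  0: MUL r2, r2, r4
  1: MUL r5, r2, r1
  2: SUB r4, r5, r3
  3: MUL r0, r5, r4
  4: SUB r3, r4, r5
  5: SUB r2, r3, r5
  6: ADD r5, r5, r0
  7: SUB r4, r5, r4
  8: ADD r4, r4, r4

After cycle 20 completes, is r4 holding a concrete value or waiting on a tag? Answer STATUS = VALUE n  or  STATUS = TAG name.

STATUS = TAG Add3

c1: issue MUL r2<-Mul1 | r0:4,r1:9,r2:Mul1,r3:6,r4:3,r5:1
c2: issue MUL r5<-Mul2 | r0:4,r1:9,r2:Mul1,r3:6,r4:3,r5:Mul2
c3: issue SUB r4<-Add1 | r0:4,r1:9,r2:Mul1,r3:6,r4:Add1,r5:Mul2
c4: stall | r0:4,r1:9,r2:Mul1,r3:6,r4:Add1,r5:Mul2
c5: stall | r0:4,r1:9,r2:Mul1,r3:6,r4:Add1,r5:Mul2
c6: CDB Mul1=15; issue MUL r0<-Mul1 | r0:Mul1,r1:9,r2:15,r3:6,r4:Add1,r5:Mul2
c7: issue SUB r3<-Add2 | r0:Mul1,r1:9,r2:15,r3:Add2,r4:Add1,r5:Mul2
c8: issue SUB r2<-Add3 | r0:Mul1,r1:9,r2:Add3,r3:Add2,r4:Add1,r5:Mul2
c9: stall | r0:Mul1,r1:9,r2:Add3,r3:Add2,r4:Add1,r5:Mul2
c10: stall | r0:Mul1,r1:9,r2:Add3,r3:Add2,r4:Add1,r5:Mul2
c11: CDB Mul2=135; stall | r0:Mul1,r1:9,r2:Add3,r3:Add2,r4:Add1,r5:135
c12: stall | r0:Mul1,r1:9,r2:Add3,r3:Add2,r4:Add1,r5:135
c13: CDB Add1=129; issue ADD r5<-Add1 | r0:Mul1,r1:9,r2:Add3,r3:Add2,r4:129,r5:Add1
c14: stall | r0:Mul1,r1:9,r2:Add3,r3:Add2,r4:129,r5:Add1
c15: CDB Add2=-6; issue SUB r4<-Add2 | r0:Mul1,r1:9,r2:Add3,r3:-6,r4:Add2,r5:Add1
c16: stall | r0:Mul1,r1:9,r2:Add3,r3:-6,r4:Add2,r5:Add1
c17: CDB Add3=-141; issue ADD r4<-Add3 | r0:Mul1,r1:9,r2:-141,r3:-6,r4:Add3,r5:Add1
c18: CDB Mul1=17415 | r0:17415,r1:9,r2:-141,r3:-6,r4:Add3,r5:Add1
c19: - | r0:17415,r1:9,r2:-141,r3:-6,r4:Add3,r5:Add1
c20: CDB Add1=17550 | r0:17415,r1:9,r2:-141,r3:-6,r4:Add3,r5:17550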